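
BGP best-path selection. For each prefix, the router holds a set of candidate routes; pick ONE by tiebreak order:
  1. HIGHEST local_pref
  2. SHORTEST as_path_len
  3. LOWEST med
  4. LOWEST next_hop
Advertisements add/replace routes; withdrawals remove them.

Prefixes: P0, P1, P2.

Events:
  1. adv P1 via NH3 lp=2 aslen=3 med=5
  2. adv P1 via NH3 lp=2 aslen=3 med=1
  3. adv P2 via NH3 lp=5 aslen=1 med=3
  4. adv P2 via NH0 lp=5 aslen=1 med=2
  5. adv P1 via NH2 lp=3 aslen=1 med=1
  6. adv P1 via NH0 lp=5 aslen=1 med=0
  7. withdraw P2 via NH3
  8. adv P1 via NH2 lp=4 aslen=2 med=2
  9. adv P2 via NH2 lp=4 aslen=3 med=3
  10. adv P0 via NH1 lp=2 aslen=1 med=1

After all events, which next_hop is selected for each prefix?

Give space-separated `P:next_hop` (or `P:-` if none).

Op 1: best P0=- P1=NH3 P2=-
Op 2: best P0=- P1=NH3 P2=-
Op 3: best P0=- P1=NH3 P2=NH3
Op 4: best P0=- P1=NH3 P2=NH0
Op 5: best P0=- P1=NH2 P2=NH0
Op 6: best P0=- P1=NH0 P2=NH0
Op 7: best P0=- P1=NH0 P2=NH0
Op 8: best P0=- P1=NH0 P2=NH0
Op 9: best P0=- P1=NH0 P2=NH0
Op 10: best P0=NH1 P1=NH0 P2=NH0

Answer: P0:NH1 P1:NH0 P2:NH0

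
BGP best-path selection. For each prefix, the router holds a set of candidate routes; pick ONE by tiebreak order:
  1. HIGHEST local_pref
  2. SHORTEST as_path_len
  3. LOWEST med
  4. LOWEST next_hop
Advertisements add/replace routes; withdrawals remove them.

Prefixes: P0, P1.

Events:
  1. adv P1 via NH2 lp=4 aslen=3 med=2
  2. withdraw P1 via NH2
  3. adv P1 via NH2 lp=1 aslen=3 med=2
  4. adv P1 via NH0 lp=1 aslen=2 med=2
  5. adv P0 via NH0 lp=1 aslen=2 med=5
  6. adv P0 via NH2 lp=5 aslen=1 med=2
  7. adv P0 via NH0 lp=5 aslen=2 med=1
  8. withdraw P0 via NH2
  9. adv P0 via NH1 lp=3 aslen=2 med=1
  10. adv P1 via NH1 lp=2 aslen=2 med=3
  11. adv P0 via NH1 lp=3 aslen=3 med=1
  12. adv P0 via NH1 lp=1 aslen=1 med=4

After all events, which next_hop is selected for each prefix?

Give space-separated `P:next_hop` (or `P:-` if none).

Op 1: best P0=- P1=NH2
Op 2: best P0=- P1=-
Op 3: best P0=- P1=NH2
Op 4: best P0=- P1=NH0
Op 5: best P0=NH0 P1=NH0
Op 6: best P0=NH2 P1=NH0
Op 7: best P0=NH2 P1=NH0
Op 8: best P0=NH0 P1=NH0
Op 9: best P0=NH0 P1=NH0
Op 10: best P0=NH0 P1=NH1
Op 11: best P0=NH0 P1=NH1
Op 12: best P0=NH0 P1=NH1

Answer: P0:NH0 P1:NH1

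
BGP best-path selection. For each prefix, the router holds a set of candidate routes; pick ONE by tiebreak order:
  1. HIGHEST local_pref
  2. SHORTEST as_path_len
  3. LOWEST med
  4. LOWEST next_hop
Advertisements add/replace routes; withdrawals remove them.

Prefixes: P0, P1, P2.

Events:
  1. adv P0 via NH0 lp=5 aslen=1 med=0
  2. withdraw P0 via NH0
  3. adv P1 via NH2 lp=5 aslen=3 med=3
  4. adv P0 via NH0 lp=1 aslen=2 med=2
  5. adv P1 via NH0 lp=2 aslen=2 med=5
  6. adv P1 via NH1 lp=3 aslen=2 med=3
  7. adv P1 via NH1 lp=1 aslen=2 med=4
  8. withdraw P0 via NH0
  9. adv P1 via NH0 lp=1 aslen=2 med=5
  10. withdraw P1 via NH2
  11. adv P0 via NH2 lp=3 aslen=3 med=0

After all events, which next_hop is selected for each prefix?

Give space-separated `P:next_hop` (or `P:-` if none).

Op 1: best P0=NH0 P1=- P2=-
Op 2: best P0=- P1=- P2=-
Op 3: best P0=- P1=NH2 P2=-
Op 4: best P0=NH0 P1=NH2 P2=-
Op 5: best P0=NH0 P1=NH2 P2=-
Op 6: best P0=NH0 P1=NH2 P2=-
Op 7: best P0=NH0 P1=NH2 P2=-
Op 8: best P0=- P1=NH2 P2=-
Op 9: best P0=- P1=NH2 P2=-
Op 10: best P0=- P1=NH1 P2=-
Op 11: best P0=NH2 P1=NH1 P2=-

Answer: P0:NH2 P1:NH1 P2:-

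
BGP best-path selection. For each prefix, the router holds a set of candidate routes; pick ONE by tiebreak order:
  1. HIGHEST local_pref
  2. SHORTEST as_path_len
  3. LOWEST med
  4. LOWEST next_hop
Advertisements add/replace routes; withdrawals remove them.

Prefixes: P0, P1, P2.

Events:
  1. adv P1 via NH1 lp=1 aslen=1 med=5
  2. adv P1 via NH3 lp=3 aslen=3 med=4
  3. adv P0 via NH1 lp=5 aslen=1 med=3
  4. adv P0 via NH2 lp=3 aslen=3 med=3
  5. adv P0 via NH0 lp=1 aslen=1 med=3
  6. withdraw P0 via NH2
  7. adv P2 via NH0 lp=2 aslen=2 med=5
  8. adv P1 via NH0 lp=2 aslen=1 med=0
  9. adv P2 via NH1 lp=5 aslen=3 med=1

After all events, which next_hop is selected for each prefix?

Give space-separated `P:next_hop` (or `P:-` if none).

Answer: P0:NH1 P1:NH3 P2:NH1

Derivation:
Op 1: best P0=- P1=NH1 P2=-
Op 2: best P0=- P1=NH3 P2=-
Op 3: best P0=NH1 P1=NH3 P2=-
Op 4: best P0=NH1 P1=NH3 P2=-
Op 5: best P0=NH1 P1=NH3 P2=-
Op 6: best P0=NH1 P1=NH3 P2=-
Op 7: best P0=NH1 P1=NH3 P2=NH0
Op 8: best P0=NH1 P1=NH3 P2=NH0
Op 9: best P0=NH1 P1=NH3 P2=NH1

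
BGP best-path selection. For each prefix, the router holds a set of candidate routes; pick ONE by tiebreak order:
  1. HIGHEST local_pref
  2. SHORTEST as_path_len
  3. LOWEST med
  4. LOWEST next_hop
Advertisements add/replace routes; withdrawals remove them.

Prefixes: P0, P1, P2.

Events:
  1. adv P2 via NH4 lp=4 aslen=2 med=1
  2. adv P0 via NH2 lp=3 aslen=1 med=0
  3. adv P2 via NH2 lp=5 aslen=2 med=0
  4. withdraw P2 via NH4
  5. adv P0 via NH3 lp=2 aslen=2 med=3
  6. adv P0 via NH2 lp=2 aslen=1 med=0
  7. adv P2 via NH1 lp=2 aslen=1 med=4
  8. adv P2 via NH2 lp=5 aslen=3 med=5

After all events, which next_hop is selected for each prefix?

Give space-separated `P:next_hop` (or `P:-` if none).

Op 1: best P0=- P1=- P2=NH4
Op 2: best P0=NH2 P1=- P2=NH4
Op 3: best P0=NH2 P1=- P2=NH2
Op 4: best P0=NH2 P1=- P2=NH2
Op 5: best P0=NH2 P1=- P2=NH2
Op 6: best P0=NH2 P1=- P2=NH2
Op 7: best P0=NH2 P1=- P2=NH2
Op 8: best P0=NH2 P1=- P2=NH2

Answer: P0:NH2 P1:- P2:NH2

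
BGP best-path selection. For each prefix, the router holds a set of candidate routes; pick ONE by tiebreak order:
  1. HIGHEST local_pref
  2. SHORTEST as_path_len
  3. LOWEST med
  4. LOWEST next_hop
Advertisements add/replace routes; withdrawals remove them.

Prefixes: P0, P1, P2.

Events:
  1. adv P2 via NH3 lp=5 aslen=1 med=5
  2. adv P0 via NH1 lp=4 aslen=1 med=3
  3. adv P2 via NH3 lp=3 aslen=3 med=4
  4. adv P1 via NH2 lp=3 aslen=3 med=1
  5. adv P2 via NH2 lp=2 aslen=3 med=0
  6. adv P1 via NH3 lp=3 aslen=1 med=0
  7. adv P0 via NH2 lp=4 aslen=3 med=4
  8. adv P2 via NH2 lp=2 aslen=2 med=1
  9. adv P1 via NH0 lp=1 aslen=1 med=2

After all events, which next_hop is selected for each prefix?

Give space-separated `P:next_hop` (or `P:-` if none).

Op 1: best P0=- P1=- P2=NH3
Op 2: best P0=NH1 P1=- P2=NH3
Op 3: best P0=NH1 P1=- P2=NH3
Op 4: best P0=NH1 P1=NH2 P2=NH3
Op 5: best P0=NH1 P1=NH2 P2=NH3
Op 6: best P0=NH1 P1=NH3 P2=NH3
Op 7: best P0=NH1 P1=NH3 P2=NH3
Op 8: best P0=NH1 P1=NH3 P2=NH3
Op 9: best P0=NH1 P1=NH3 P2=NH3

Answer: P0:NH1 P1:NH3 P2:NH3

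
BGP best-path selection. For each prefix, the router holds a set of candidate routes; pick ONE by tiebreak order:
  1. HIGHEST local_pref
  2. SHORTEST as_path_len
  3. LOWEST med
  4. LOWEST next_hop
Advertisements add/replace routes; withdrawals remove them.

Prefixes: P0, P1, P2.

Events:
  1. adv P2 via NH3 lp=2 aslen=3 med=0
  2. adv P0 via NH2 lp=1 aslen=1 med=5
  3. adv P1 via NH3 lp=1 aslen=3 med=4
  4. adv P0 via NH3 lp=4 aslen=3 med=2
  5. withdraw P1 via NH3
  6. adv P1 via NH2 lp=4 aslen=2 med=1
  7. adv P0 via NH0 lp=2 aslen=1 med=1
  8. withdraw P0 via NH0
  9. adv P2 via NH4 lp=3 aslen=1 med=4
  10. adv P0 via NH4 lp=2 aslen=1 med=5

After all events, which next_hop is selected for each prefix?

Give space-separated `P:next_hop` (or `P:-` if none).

Answer: P0:NH3 P1:NH2 P2:NH4

Derivation:
Op 1: best P0=- P1=- P2=NH3
Op 2: best P0=NH2 P1=- P2=NH3
Op 3: best P0=NH2 P1=NH3 P2=NH3
Op 4: best P0=NH3 P1=NH3 P2=NH3
Op 5: best P0=NH3 P1=- P2=NH3
Op 6: best P0=NH3 P1=NH2 P2=NH3
Op 7: best P0=NH3 P1=NH2 P2=NH3
Op 8: best P0=NH3 P1=NH2 P2=NH3
Op 9: best P0=NH3 P1=NH2 P2=NH4
Op 10: best P0=NH3 P1=NH2 P2=NH4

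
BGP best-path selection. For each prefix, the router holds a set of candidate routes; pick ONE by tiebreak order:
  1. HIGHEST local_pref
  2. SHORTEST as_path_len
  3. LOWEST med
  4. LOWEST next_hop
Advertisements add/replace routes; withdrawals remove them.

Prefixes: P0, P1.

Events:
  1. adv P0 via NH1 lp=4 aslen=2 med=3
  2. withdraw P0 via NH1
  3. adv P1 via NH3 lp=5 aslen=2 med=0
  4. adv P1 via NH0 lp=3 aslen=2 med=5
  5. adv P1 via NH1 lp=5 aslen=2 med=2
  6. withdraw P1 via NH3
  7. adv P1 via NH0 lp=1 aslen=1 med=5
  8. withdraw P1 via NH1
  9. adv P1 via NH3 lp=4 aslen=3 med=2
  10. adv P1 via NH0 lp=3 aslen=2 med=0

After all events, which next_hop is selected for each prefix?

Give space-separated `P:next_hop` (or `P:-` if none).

Answer: P0:- P1:NH3

Derivation:
Op 1: best P0=NH1 P1=-
Op 2: best P0=- P1=-
Op 3: best P0=- P1=NH3
Op 4: best P0=- P1=NH3
Op 5: best P0=- P1=NH3
Op 6: best P0=- P1=NH1
Op 7: best P0=- P1=NH1
Op 8: best P0=- P1=NH0
Op 9: best P0=- P1=NH3
Op 10: best P0=- P1=NH3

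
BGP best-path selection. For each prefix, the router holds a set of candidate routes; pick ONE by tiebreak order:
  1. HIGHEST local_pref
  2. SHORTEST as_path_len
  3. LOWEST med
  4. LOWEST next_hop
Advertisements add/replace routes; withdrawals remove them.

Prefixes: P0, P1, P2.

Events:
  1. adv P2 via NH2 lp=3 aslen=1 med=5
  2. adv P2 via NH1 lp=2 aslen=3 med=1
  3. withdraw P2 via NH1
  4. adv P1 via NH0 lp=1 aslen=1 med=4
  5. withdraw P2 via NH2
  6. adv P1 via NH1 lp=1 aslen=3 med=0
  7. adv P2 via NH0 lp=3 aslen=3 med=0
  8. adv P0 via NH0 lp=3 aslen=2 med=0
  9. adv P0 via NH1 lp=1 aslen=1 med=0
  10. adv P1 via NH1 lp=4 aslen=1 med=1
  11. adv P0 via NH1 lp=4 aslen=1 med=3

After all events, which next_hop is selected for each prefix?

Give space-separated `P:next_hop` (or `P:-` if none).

Op 1: best P0=- P1=- P2=NH2
Op 2: best P0=- P1=- P2=NH2
Op 3: best P0=- P1=- P2=NH2
Op 4: best P0=- P1=NH0 P2=NH2
Op 5: best P0=- P1=NH0 P2=-
Op 6: best P0=- P1=NH0 P2=-
Op 7: best P0=- P1=NH0 P2=NH0
Op 8: best P0=NH0 P1=NH0 P2=NH0
Op 9: best P0=NH0 P1=NH0 P2=NH0
Op 10: best P0=NH0 P1=NH1 P2=NH0
Op 11: best P0=NH1 P1=NH1 P2=NH0

Answer: P0:NH1 P1:NH1 P2:NH0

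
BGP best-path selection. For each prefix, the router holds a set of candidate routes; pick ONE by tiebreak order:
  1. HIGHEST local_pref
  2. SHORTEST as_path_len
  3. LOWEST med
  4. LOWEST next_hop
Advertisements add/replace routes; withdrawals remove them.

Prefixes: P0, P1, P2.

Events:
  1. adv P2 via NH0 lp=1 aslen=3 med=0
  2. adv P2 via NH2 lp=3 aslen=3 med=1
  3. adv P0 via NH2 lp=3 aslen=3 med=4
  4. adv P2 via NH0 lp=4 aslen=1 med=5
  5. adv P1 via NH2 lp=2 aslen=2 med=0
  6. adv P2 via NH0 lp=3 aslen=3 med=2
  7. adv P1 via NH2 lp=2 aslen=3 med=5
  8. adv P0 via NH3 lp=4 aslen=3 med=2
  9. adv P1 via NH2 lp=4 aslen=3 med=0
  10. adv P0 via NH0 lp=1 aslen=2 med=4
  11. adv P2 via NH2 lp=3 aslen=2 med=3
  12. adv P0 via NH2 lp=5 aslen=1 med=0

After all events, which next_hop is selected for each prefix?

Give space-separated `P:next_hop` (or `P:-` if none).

Answer: P0:NH2 P1:NH2 P2:NH2

Derivation:
Op 1: best P0=- P1=- P2=NH0
Op 2: best P0=- P1=- P2=NH2
Op 3: best P0=NH2 P1=- P2=NH2
Op 4: best P0=NH2 P1=- P2=NH0
Op 5: best P0=NH2 P1=NH2 P2=NH0
Op 6: best P0=NH2 P1=NH2 P2=NH2
Op 7: best P0=NH2 P1=NH2 P2=NH2
Op 8: best P0=NH3 P1=NH2 P2=NH2
Op 9: best P0=NH3 P1=NH2 P2=NH2
Op 10: best P0=NH3 P1=NH2 P2=NH2
Op 11: best P0=NH3 P1=NH2 P2=NH2
Op 12: best P0=NH2 P1=NH2 P2=NH2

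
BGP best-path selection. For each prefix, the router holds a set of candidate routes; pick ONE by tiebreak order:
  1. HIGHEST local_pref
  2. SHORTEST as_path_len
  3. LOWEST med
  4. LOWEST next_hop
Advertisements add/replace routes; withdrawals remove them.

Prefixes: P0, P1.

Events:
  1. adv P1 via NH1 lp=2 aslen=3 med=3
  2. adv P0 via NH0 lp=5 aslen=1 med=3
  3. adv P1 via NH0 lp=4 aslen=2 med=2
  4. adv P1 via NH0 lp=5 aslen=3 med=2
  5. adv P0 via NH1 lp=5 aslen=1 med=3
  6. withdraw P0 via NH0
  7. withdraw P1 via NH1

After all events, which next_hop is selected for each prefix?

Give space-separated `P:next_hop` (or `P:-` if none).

Op 1: best P0=- P1=NH1
Op 2: best P0=NH0 P1=NH1
Op 3: best P0=NH0 P1=NH0
Op 4: best P0=NH0 P1=NH0
Op 5: best P0=NH0 P1=NH0
Op 6: best P0=NH1 P1=NH0
Op 7: best P0=NH1 P1=NH0

Answer: P0:NH1 P1:NH0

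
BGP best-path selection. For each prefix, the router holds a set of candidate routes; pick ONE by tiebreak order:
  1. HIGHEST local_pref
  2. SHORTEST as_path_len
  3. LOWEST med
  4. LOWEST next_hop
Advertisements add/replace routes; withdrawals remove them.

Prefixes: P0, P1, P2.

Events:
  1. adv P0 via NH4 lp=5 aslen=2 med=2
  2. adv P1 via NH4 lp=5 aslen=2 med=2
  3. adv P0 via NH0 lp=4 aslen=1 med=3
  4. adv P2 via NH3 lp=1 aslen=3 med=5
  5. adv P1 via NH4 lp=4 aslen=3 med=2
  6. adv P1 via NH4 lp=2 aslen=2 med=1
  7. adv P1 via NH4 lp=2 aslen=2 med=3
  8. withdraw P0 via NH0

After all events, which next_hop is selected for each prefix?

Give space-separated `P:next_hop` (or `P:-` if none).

Op 1: best P0=NH4 P1=- P2=-
Op 2: best P0=NH4 P1=NH4 P2=-
Op 3: best P0=NH4 P1=NH4 P2=-
Op 4: best P0=NH4 P1=NH4 P2=NH3
Op 5: best P0=NH4 P1=NH4 P2=NH3
Op 6: best P0=NH4 P1=NH4 P2=NH3
Op 7: best P0=NH4 P1=NH4 P2=NH3
Op 8: best P0=NH4 P1=NH4 P2=NH3

Answer: P0:NH4 P1:NH4 P2:NH3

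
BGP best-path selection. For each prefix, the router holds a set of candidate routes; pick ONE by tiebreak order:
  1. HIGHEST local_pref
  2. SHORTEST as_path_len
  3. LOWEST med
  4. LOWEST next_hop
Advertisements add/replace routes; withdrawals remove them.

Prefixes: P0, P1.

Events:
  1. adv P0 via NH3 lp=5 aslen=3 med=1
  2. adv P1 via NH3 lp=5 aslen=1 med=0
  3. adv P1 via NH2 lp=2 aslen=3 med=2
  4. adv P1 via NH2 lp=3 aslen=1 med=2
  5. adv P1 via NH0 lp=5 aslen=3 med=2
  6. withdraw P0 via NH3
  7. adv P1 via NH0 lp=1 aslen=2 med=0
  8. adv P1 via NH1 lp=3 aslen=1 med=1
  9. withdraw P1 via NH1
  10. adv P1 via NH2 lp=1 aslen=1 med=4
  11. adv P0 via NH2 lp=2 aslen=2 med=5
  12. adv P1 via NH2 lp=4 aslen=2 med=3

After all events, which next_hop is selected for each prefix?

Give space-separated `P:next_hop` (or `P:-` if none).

Answer: P0:NH2 P1:NH3

Derivation:
Op 1: best P0=NH3 P1=-
Op 2: best P0=NH3 P1=NH3
Op 3: best P0=NH3 P1=NH3
Op 4: best P0=NH3 P1=NH3
Op 5: best P0=NH3 P1=NH3
Op 6: best P0=- P1=NH3
Op 7: best P0=- P1=NH3
Op 8: best P0=- P1=NH3
Op 9: best P0=- P1=NH3
Op 10: best P0=- P1=NH3
Op 11: best P0=NH2 P1=NH3
Op 12: best P0=NH2 P1=NH3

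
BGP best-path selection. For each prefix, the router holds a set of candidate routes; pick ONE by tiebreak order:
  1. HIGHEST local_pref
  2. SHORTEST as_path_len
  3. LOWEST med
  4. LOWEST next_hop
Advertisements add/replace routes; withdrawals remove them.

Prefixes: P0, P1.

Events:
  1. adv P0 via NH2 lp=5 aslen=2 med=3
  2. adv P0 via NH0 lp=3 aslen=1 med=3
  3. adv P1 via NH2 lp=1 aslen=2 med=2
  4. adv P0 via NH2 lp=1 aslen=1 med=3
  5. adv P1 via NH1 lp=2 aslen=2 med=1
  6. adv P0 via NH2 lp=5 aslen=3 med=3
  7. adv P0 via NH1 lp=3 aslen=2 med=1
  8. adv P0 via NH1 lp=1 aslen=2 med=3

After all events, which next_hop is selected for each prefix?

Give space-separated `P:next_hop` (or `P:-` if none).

Answer: P0:NH2 P1:NH1

Derivation:
Op 1: best P0=NH2 P1=-
Op 2: best P0=NH2 P1=-
Op 3: best P0=NH2 P1=NH2
Op 4: best P0=NH0 P1=NH2
Op 5: best P0=NH0 P1=NH1
Op 6: best P0=NH2 P1=NH1
Op 7: best P0=NH2 P1=NH1
Op 8: best P0=NH2 P1=NH1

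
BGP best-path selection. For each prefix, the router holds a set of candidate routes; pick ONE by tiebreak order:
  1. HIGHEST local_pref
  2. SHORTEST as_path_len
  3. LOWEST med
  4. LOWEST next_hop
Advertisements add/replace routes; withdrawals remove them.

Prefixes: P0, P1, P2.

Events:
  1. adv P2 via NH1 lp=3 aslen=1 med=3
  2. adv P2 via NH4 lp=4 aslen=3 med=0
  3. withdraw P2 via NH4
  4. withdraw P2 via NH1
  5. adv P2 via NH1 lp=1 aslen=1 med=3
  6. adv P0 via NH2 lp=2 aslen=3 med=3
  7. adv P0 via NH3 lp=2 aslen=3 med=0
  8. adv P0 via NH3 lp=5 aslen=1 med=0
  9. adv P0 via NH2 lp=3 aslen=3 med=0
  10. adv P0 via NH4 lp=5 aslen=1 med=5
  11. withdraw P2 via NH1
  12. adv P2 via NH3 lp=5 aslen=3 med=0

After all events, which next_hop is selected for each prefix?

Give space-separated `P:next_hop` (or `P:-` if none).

Op 1: best P0=- P1=- P2=NH1
Op 2: best P0=- P1=- P2=NH4
Op 3: best P0=- P1=- P2=NH1
Op 4: best P0=- P1=- P2=-
Op 5: best P0=- P1=- P2=NH1
Op 6: best P0=NH2 P1=- P2=NH1
Op 7: best P0=NH3 P1=- P2=NH1
Op 8: best P0=NH3 P1=- P2=NH1
Op 9: best P0=NH3 P1=- P2=NH1
Op 10: best P0=NH3 P1=- P2=NH1
Op 11: best P0=NH3 P1=- P2=-
Op 12: best P0=NH3 P1=- P2=NH3

Answer: P0:NH3 P1:- P2:NH3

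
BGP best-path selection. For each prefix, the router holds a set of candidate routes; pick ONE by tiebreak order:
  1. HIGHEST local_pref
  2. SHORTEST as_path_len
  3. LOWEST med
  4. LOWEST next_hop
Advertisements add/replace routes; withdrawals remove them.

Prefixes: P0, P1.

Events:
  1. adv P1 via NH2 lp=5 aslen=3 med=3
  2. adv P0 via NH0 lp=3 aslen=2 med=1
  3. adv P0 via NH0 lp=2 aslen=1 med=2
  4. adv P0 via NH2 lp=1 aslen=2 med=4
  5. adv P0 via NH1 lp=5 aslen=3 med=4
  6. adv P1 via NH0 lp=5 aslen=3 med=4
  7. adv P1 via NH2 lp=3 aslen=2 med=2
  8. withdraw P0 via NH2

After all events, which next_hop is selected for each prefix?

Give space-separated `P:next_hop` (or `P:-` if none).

Op 1: best P0=- P1=NH2
Op 2: best P0=NH0 P1=NH2
Op 3: best P0=NH0 P1=NH2
Op 4: best P0=NH0 P1=NH2
Op 5: best P0=NH1 P1=NH2
Op 6: best P0=NH1 P1=NH2
Op 7: best P0=NH1 P1=NH0
Op 8: best P0=NH1 P1=NH0

Answer: P0:NH1 P1:NH0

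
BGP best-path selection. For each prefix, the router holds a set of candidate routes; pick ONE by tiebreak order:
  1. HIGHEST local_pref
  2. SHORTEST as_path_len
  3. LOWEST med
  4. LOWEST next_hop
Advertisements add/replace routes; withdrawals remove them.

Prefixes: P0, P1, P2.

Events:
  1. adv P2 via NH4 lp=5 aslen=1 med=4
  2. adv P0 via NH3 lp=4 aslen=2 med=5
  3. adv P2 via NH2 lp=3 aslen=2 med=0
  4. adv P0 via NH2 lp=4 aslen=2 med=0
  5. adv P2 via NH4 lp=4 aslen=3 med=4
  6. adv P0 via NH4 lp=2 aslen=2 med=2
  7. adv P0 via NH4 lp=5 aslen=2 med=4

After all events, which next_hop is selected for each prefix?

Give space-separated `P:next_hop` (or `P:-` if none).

Answer: P0:NH4 P1:- P2:NH4

Derivation:
Op 1: best P0=- P1=- P2=NH4
Op 2: best P0=NH3 P1=- P2=NH4
Op 3: best P0=NH3 P1=- P2=NH4
Op 4: best P0=NH2 P1=- P2=NH4
Op 5: best P0=NH2 P1=- P2=NH4
Op 6: best P0=NH2 P1=- P2=NH4
Op 7: best P0=NH4 P1=- P2=NH4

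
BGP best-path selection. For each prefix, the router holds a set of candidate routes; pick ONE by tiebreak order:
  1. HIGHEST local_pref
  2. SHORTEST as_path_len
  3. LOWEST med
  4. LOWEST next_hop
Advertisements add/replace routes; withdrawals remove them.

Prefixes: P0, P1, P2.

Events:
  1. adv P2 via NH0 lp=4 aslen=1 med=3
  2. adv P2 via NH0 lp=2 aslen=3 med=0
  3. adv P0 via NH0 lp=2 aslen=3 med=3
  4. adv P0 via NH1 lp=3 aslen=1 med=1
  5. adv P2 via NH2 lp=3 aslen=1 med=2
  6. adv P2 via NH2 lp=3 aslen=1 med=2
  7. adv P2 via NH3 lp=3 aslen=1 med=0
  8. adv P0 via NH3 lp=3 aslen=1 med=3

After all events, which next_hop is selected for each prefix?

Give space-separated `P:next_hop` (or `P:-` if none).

Op 1: best P0=- P1=- P2=NH0
Op 2: best P0=- P1=- P2=NH0
Op 3: best P0=NH0 P1=- P2=NH0
Op 4: best P0=NH1 P1=- P2=NH0
Op 5: best P0=NH1 P1=- P2=NH2
Op 6: best P0=NH1 P1=- P2=NH2
Op 7: best P0=NH1 P1=- P2=NH3
Op 8: best P0=NH1 P1=- P2=NH3

Answer: P0:NH1 P1:- P2:NH3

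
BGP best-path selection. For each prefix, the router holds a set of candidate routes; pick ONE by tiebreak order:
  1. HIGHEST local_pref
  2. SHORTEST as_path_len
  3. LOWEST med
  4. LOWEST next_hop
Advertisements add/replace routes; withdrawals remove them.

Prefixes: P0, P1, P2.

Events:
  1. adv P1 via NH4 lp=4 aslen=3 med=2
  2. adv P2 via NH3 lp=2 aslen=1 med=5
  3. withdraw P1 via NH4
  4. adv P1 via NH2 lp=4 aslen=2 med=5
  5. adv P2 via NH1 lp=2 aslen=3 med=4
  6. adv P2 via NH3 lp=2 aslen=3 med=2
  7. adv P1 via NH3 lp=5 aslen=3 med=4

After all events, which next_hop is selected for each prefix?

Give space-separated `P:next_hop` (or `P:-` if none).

Op 1: best P0=- P1=NH4 P2=-
Op 2: best P0=- P1=NH4 P2=NH3
Op 3: best P0=- P1=- P2=NH3
Op 4: best P0=- P1=NH2 P2=NH3
Op 5: best P0=- P1=NH2 P2=NH3
Op 6: best P0=- P1=NH2 P2=NH3
Op 7: best P0=- P1=NH3 P2=NH3

Answer: P0:- P1:NH3 P2:NH3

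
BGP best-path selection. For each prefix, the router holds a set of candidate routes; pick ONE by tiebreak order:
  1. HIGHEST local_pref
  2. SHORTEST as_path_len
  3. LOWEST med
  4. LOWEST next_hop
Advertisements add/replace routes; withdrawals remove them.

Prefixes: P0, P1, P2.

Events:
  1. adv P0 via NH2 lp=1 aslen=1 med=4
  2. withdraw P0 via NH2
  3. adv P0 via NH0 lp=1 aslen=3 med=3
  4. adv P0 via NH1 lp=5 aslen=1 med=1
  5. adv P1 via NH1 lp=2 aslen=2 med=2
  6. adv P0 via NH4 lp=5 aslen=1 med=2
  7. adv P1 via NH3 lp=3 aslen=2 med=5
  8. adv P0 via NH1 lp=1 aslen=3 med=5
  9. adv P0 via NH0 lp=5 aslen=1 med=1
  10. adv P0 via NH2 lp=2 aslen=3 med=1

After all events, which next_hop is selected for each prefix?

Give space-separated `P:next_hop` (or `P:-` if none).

Op 1: best P0=NH2 P1=- P2=-
Op 2: best P0=- P1=- P2=-
Op 3: best P0=NH0 P1=- P2=-
Op 4: best P0=NH1 P1=- P2=-
Op 5: best P0=NH1 P1=NH1 P2=-
Op 6: best P0=NH1 P1=NH1 P2=-
Op 7: best P0=NH1 P1=NH3 P2=-
Op 8: best P0=NH4 P1=NH3 P2=-
Op 9: best P0=NH0 P1=NH3 P2=-
Op 10: best P0=NH0 P1=NH3 P2=-

Answer: P0:NH0 P1:NH3 P2:-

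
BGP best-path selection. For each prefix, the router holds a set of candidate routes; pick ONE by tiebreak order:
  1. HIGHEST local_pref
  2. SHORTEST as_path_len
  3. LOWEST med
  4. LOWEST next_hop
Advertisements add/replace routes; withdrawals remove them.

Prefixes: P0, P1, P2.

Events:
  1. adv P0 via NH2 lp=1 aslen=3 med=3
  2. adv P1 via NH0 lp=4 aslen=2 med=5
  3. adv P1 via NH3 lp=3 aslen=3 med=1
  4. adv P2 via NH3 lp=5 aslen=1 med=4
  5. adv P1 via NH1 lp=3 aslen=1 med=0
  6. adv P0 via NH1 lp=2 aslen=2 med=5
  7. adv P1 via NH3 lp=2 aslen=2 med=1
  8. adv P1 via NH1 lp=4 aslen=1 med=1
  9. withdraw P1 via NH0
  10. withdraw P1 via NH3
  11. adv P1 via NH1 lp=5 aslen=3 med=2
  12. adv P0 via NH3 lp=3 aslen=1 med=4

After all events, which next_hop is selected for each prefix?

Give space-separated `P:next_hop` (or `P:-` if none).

Answer: P0:NH3 P1:NH1 P2:NH3

Derivation:
Op 1: best P0=NH2 P1=- P2=-
Op 2: best P0=NH2 P1=NH0 P2=-
Op 3: best P0=NH2 P1=NH0 P2=-
Op 4: best P0=NH2 P1=NH0 P2=NH3
Op 5: best P0=NH2 P1=NH0 P2=NH3
Op 6: best P0=NH1 P1=NH0 P2=NH3
Op 7: best P0=NH1 P1=NH0 P2=NH3
Op 8: best P0=NH1 P1=NH1 P2=NH3
Op 9: best P0=NH1 P1=NH1 P2=NH3
Op 10: best P0=NH1 P1=NH1 P2=NH3
Op 11: best P0=NH1 P1=NH1 P2=NH3
Op 12: best P0=NH3 P1=NH1 P2=NH3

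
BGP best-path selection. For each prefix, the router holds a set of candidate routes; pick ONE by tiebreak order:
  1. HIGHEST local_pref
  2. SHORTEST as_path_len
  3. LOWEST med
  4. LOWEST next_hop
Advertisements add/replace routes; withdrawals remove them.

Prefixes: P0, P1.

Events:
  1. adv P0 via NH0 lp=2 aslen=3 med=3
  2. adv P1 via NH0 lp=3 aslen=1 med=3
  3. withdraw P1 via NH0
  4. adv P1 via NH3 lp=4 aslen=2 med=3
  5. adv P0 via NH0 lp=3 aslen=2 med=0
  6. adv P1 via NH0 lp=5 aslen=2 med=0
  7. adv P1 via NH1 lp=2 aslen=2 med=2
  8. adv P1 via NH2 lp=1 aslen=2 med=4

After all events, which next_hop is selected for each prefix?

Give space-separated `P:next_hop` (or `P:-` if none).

Op 1: best P0=NH0 P1=-
Op 2: best P0=NH0 P1=NH0
Op 3: best P0=NH0 P1=-
Op 4: best P0=NH0 P1=NH3
Op 5: best P0=NH0 P1=NH3
Op 6: best P0=NH0 P1=NH0
Op 7: best P0=NH0 P1=NH0
Op 8: best P0=NH0 P1=NH0

Answer: P0:NH0 P1:NH0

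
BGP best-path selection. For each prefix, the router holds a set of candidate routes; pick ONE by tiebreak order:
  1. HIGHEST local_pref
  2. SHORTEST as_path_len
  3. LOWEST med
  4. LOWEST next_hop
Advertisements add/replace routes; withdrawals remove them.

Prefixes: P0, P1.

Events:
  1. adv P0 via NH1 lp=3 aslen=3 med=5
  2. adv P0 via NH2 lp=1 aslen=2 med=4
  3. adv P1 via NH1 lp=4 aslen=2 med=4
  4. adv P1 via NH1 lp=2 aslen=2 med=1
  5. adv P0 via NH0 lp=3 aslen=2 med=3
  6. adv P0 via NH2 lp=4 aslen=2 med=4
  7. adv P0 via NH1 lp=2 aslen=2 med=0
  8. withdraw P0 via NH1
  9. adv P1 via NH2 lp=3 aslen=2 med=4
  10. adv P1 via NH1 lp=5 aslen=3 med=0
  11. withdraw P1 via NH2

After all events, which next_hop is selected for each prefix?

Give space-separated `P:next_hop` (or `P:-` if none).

Op 1: best P0=NH1 P1=-
Op 2: best P0=NH1 P1=-
Op 3: best P0=NH1 P1=NH1
Op 4: best P0=NH1 P1=NH1
Op 5: best P0=NH0 P1=NH1
Op 6: best P0=NH2 P1=NH1
Op 7: best P0=NH2 P1=NH1
Op 8: best P0=NH2 P1=NH1
Op 9: best P0=NH2 P1=NH2
Op 10: best P0=NH2 P1=NH1
Op 11: best P0=NH2 P1=NH1

Answer: P0:NH2 P1:NH1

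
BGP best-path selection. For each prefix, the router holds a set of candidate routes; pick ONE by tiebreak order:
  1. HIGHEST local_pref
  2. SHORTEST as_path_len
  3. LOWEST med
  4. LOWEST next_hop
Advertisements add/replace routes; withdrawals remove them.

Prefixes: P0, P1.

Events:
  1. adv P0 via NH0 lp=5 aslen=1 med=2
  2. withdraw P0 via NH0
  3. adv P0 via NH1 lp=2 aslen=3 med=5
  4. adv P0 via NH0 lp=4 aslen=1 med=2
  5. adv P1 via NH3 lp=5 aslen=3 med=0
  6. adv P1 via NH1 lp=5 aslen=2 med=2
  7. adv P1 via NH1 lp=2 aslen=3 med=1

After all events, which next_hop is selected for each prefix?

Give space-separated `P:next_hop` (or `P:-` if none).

Answer: P0:NH0 P1:NH3

Derivation:
Op 1: best P0=NH0 P1=-
Op 2: best P0=- P1=-
Op 3: best P0=NH1 P1=-
Op 4: best P0=NH0 P1=-
Op 5: best P0=NH0 P1=NH3
Op 6: best P0=NH0 P1=NH1
Op 7: best P0=NH0 P1=NH3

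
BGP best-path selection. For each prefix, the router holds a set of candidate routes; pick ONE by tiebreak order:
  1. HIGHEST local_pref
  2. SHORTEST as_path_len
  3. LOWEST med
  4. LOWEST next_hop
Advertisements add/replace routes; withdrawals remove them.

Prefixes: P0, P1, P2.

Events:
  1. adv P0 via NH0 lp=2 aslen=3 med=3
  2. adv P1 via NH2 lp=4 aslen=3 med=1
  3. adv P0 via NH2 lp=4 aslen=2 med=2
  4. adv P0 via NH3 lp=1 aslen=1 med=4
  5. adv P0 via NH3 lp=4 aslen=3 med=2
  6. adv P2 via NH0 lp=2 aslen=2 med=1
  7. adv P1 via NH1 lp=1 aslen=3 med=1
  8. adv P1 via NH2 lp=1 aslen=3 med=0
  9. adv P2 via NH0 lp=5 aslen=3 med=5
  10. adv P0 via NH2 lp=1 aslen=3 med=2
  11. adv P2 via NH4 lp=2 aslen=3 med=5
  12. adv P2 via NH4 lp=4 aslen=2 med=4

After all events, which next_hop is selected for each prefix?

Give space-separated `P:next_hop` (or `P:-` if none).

Answer: P0:NH3 P1:NH2 P2:NH0

Derivation:
Op 1: best P0=NH0 P1=- P2=-
Op 2: best P0=NH0 P1=NH2 P2=-
Op 3: best P0=NH2 P1=NH2 P2=-
Op 4: best P0=NH2 P1=NH2 P2=-
Op 5: best P0=NH2 P1=NH2 P2=-
Op 6: best P0=NH2 P1=NH2 P2=NH0
Op 7: best P0=NH2 P1=NH2 P2=NH0
Op 8: best P0=NH2 P1=NH2 P2=NH0
Op 9: best P0=NH2 P1=NH2 P2=NH0
Op 10: best P0=NH3 P1=NH2 P2=NH0
Op 11: best P0=NH3 P1=NH2 P2=NH0
Op 12: best P0=NH3 P1=NH2 P2=NH0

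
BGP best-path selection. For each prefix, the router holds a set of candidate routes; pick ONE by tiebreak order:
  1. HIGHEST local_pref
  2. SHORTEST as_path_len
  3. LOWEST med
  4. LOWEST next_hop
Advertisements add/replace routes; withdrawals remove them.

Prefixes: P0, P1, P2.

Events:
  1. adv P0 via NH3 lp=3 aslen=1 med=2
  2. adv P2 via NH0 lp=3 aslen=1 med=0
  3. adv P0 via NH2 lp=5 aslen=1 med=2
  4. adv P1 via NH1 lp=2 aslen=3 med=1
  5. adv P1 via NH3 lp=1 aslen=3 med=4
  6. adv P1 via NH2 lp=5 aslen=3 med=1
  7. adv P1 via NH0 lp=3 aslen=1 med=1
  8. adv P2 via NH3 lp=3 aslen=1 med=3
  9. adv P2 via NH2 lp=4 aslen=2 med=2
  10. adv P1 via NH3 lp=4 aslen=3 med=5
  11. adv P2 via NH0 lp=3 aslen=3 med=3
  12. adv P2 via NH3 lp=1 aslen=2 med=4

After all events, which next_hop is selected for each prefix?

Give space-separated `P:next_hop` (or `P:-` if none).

Answer: P0:NH2 P1:NH2 P2:NH2

Derivation:
Op 1: best P0=NH3 P1=- P2=-
Op 2: best P0=NH3 P1=- P2=NH0
Op 3: best P0=NH2 P1=- P2=NH0
Op 4: best P0=NH2 P1=NH1 P2=NH0
Op 5: best P0=NH2 P1=NH1 P2=NH0
Op 6: best P0=NH2 P1=NH2 P2=NH0
Op 7: best P0=NH2 P1=NH2 P2=NH0
Op 8: best P0=NH2 P1=NH2 P2=NH0
Op 9: best P0=NH2 P1=NH2 P2=NH2
Op 10: best P0=NH2 P1=NH2 P2=NH2
Op 11: best P0=NH2 P1=NH2 P2=NH2
Op 12: best P0=NH2 P1=NH2 P2=NH2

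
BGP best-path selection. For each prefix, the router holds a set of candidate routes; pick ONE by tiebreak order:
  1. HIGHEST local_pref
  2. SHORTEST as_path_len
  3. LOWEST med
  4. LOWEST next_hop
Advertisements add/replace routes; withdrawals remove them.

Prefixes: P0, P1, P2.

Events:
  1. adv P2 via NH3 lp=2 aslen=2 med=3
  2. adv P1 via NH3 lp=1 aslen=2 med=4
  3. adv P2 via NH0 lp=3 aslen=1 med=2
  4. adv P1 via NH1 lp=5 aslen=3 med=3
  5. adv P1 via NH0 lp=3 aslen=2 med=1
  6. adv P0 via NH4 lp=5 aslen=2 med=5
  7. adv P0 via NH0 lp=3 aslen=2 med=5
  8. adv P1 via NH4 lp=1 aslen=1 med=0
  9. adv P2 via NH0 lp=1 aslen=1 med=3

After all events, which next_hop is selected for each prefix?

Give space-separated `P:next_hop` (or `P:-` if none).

Op 1: best P0=- P1=- P2=NH3
Op 2: best P0=- P1=NH3 P2=NH3
Op 3: best P0=- P1=NH3 P2=NH0
Op 4: best P0=- P1=NH1 P2=NH0
Op 5: best P0=- P1=NH1 P2=NH0
Op 6: best P0=NH4 P1=NH1 P2=NH0
Op 7: best P0=NH4 P1=NH1 P2=NH0
Op 8: best P0=NH4 P1=NH1 P2=NH0
Op 9: best P0=NH4 P1=NH1 P2=NH3

Answer: P0:NH4 P1:NH1 P2:NH3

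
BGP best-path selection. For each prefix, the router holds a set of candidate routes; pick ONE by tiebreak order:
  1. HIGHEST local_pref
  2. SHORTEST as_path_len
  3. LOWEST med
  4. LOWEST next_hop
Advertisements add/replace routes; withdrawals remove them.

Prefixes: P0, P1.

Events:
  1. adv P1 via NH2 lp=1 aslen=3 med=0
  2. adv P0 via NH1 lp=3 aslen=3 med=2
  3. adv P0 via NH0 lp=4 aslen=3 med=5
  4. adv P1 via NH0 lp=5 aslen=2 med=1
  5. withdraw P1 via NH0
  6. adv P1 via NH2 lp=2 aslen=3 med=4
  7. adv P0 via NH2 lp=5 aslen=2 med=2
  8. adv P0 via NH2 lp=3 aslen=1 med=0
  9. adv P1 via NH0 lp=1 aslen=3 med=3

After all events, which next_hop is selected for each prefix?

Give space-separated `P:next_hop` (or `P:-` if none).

Op 1: best P0=- P1=NH2
Op 2: best P0=NH1 P1=NH2
Op 3: best P0=NH0 P1=NH2
Op 4: best P0=NH0 P1=NH0
Op 5: best P0=NH0 P1=NH2
Op 6: best P0=NH0 P1=NH2
Op 7: best P0=NH2 P1=NH2
Op 8: best P0=NH0 P1=NH2
Op 9: best P0=NH0 P1=NH2

Answer: P0:NH0 P1:NH2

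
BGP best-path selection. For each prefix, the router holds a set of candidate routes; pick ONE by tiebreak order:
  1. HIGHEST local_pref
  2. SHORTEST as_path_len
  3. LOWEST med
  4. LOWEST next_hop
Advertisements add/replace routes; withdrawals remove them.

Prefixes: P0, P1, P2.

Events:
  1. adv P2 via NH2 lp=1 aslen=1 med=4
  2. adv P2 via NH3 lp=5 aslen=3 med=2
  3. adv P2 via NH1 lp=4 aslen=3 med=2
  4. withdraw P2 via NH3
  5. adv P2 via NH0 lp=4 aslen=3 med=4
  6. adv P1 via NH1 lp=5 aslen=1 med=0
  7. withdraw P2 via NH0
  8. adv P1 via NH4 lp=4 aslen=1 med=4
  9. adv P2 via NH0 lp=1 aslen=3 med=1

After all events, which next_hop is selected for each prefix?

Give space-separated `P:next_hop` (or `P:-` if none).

Answer: P0:- P1:NH1 P2:NH1

Derivation:
Op 1: best P0=- P1=- P2=NH2
Op 2: best P0=- P1=- P2=NH3
Op 3: best P0=- P1=- P2=NH3
Op 4: best P0=- P1=- P2=NH1
Op 5: best P0=- P1=- P2=NH1
Op 6: best P0=- P1=NH1 P2=NH1
Op 7: best P0=- P1=NH1 P2=NH1
Op 8: best P0=- P1=NH1 P2=NH1
Op 9: best P0=- P1=NH1 P2=NH1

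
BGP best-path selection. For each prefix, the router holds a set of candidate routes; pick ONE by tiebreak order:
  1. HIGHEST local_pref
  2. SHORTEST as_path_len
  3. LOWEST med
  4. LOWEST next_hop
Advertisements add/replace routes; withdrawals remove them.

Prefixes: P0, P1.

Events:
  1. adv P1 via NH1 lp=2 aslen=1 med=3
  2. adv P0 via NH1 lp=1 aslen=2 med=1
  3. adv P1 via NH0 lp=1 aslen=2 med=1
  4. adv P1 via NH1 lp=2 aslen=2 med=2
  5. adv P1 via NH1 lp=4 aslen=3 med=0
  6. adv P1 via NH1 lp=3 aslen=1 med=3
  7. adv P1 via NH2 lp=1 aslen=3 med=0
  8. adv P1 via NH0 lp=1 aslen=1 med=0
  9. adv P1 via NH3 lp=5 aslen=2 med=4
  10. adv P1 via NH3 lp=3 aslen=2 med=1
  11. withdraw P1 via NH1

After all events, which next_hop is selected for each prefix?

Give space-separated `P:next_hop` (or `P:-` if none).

Op 1: best P0=- P1=NH1
Op 2: best P0=NH1 P1=NH1
Op 3: best P0=NH1 P1=NH1
Op 4: best P0=NH1 P1=NH1
Op 5: best P0=NH1 P1=NH1
Op 6: best P0=NH1 P1=NH1
Op 7: best P0=NH1 P1=NH1
Op 8: best P0=NH1 P1=NH1
Op 9: best P0=NH1 P1=NH3
Op 10: best P0=NH1 P1=NH1
Op 11: best P0=NH1 P1=NH3

Answer: P0:NH1 P1:NH3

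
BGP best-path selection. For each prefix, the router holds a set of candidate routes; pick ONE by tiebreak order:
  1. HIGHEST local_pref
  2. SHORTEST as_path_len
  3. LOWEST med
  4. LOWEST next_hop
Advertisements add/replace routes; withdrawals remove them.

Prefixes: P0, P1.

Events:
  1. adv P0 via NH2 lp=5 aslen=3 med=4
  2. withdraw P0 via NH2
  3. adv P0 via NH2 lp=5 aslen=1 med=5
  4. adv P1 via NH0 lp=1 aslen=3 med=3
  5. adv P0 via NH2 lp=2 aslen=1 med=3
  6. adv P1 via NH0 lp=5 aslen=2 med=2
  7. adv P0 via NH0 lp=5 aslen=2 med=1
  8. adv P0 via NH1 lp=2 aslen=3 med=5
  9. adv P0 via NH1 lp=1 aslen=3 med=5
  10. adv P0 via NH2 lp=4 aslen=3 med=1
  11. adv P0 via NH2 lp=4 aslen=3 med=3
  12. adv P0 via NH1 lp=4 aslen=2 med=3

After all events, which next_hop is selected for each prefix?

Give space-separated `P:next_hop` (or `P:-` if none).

Answer: P0:NH0 P1:NH0

Derivation:
Op 1: best P0=NH2 P1=-
Op 2: best P0=- P1=-
Op 3: best P0=NH2 P1=-
Op 4: best P0=NH2 P1=NH0
Op 5: best P0=NH2 P1=NH0
Op 6: best P0=NH2 P1=NH0
Op 7: best P0=NH0 P1=NH0
Op 8: best P0=NH0 P1=NH0
Op 9: best P0=NH0 P1=NH0
Op 10: best P0=NH0 P1=NH0
Op 11: best P0=NH0 P1=NH0
Op 12: best P0=NH0 P1=NH0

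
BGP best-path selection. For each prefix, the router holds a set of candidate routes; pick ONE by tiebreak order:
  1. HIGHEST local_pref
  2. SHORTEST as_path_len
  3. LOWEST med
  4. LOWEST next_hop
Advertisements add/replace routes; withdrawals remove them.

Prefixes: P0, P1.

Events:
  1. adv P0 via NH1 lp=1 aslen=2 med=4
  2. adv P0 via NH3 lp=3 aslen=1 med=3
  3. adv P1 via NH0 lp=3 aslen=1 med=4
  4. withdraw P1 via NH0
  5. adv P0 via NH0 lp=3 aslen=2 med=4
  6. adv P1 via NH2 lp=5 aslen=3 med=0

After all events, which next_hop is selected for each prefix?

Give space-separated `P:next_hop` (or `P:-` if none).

Op 1: best P0=NH1 P1=-
Op 2: best P0=NH3 P1=-
Op 3: best P0=NH3 P1=NH0
Op 4: best P0=NH3 P1=-
Op 5: best P0=NH3 P1=-
Op 6: best P0=NH3 P1=NH2

Answer: P0:NH3 P1:NH2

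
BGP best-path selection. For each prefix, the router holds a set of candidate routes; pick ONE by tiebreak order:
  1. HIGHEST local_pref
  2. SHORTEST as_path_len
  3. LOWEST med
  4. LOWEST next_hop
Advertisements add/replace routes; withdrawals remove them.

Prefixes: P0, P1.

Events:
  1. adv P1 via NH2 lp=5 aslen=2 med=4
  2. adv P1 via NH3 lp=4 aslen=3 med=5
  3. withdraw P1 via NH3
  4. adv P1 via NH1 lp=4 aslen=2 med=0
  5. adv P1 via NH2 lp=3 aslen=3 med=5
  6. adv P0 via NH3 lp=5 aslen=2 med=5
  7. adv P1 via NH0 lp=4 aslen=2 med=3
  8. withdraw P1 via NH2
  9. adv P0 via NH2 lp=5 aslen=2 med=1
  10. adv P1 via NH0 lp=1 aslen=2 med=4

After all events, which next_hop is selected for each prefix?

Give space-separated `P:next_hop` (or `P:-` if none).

Op 1: best P0=- P1=NH2
Op 2: best P0=- P1=NH2
Op 3: best P0=- P1=NH2
Op 4: best P0=- P1=NH2
Op 5: best P0=- P1=NH1
Op 6: best P0=NH3 P1=NH1
Op 7: best P0=NH3 P1=NH1
Op 8: best P0=NH3 P1=NH1
Op 9: best P0=NH2 P1=NH1
Op 10: best P0=NH2 P1=NH1

Answer: P0:NH2 P1:NH1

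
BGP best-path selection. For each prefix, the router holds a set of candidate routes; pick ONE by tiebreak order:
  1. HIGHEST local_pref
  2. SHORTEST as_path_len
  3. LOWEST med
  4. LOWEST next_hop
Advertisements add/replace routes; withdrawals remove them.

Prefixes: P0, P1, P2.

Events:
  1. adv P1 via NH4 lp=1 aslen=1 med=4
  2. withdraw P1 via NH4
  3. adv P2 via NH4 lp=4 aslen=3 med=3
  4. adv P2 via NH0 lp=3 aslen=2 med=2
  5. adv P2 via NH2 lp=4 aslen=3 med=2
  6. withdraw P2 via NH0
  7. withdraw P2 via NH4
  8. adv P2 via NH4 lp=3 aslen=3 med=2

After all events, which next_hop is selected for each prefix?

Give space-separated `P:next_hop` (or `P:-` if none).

Op 1: best P0=- P1=NH4 P2=-
Op 2: best P0=- P1=- P2=-
Op 3: best P0=- P1=- P2=NH4
Op 4: best P0=- P1=- P2=NH4
Op 5: best P0=- P1=- P2=NH2
Op 6: best P0=- P1=- P2=NH2
Op 7: best P0=- P1=- P2=NH2
Op 8: best P0=- P1=- P2=NH2

Answer: P0:- P1:- P2:NH2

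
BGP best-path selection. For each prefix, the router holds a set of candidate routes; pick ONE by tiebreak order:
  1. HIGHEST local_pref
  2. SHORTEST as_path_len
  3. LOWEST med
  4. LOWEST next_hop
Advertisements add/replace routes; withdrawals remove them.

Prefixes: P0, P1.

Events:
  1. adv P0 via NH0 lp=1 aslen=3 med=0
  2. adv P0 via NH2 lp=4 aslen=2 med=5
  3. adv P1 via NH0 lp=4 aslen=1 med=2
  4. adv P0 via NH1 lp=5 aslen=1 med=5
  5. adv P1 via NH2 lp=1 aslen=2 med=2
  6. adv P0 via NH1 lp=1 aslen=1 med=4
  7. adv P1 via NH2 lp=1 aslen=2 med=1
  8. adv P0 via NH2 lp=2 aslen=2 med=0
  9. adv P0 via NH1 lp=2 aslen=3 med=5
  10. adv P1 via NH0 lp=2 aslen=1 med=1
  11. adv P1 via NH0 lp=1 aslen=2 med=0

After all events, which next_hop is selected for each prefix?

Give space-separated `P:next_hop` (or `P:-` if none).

Answer: P0:NH2 P1:NH0

Derivation:
Op 1: best P0=NH0 P1=-
Op 2: best P0=NH2 P1=-
Op 3: best P0=NH2 P1=NH0
Op 4: best P0=NH1 P1=NH0
Op 5: best P0=NH1 P1=NH0
Op 6: best P0=NH2 P1=NH0
Op 7: best P0=NH2 P1=NH0
Op 8: best P0=NH2 P1=NH0
Op 9: best P0=NH2 P1=NH0
Op 10: best P0=NH2 P1=NH0
Op 11: best P0=NH2 P1=NH0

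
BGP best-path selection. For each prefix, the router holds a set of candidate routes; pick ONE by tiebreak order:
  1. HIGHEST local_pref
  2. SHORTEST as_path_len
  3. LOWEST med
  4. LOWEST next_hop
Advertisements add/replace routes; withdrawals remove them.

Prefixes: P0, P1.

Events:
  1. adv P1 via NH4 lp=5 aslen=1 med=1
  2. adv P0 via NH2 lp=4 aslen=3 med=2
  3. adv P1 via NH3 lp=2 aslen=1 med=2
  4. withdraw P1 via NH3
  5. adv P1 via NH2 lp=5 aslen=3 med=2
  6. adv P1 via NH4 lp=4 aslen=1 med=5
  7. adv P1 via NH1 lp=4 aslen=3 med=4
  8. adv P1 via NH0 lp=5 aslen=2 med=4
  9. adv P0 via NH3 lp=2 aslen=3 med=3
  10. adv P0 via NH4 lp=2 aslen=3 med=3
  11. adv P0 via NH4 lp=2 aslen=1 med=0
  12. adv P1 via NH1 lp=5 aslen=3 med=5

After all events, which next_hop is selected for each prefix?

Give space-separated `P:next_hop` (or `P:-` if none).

Op 1: best P0=- P1=NH4
Op 2: best P0=NH2 P1=NH4
Op 3: best P0=NH2 P1=NH4
Op 4: best P0=NH2 P1=NH4
Op 5: best P0=NH2 P1=NH4
Op 6: best P0=NH2 P1=NH2
Op 7: best P0=NH2 P1=NH2
Op 8: best P0=NH2 P1=NH0
Op 9: best P0=NH2 P1=NH0
Op 10: best P0=NH2 P1=NH0
Op 11: best P0=NH2 P1=NH0
Op 12: best P0=NH2 P1=NH0

Answer: P0:NH2 P1:NH0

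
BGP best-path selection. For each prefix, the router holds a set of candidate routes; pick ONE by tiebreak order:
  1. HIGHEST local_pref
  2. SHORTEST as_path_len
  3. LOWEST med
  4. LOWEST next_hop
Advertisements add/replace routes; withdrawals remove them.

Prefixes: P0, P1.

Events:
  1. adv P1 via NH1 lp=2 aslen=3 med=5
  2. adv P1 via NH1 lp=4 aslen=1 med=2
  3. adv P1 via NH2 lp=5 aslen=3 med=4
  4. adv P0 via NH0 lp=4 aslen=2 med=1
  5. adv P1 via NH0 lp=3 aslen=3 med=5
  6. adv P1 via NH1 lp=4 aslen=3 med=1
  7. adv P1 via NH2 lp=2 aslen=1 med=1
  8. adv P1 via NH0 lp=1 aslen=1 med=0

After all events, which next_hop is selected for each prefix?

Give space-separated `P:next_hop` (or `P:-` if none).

Op 1: best P0=- P1=NH1
Op 2: best P0=- P1=NH1
Op 3: best P0=- P1=NH2
Op 4: best P0=NH0 P1=NH2
Op 5: best P0=NH0 P1=NH2
Op 6: best P0=NH0 P1=NH2
Op 7: best P0=NH0 P1=NH1
Op 8: best P0=NH0 P1=NH1

Answer: P0:NH0 P1:NH1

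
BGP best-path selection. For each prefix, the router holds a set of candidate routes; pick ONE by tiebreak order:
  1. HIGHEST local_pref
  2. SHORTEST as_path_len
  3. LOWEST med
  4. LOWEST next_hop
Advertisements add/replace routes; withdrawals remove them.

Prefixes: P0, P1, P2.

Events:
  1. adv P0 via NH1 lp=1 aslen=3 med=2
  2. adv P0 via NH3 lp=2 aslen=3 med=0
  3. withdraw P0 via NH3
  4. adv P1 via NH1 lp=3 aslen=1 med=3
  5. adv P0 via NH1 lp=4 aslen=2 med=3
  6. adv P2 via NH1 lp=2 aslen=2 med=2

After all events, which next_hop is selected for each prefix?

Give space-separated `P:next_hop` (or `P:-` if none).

Op 1: best P0=NH1 P1=- P2=-
Op 2: best P0=NH3 P1=- P2=-
Op 3: best P0=NH1 P1=- P2=-
Op 4: best P0=NH1 P1=NH1 P2=-
Op 5: best P0=NH1 P1=NH1 P2=-
Op 6: best P0=NH1 P1=NH1 P2=NH1

Answer: P0:NH1 P1:NH1 P2:NH1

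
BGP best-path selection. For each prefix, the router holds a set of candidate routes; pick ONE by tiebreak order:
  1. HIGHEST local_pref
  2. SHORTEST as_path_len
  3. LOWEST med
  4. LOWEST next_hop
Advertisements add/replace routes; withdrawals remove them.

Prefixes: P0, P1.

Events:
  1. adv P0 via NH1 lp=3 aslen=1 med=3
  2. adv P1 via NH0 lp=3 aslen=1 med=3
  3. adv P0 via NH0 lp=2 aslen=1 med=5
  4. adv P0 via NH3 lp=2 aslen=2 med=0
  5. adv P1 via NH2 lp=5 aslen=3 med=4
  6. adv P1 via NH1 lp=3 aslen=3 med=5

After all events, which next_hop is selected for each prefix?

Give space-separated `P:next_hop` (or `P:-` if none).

Op 1: best P0=NH1 P1=-
Op 2: best P0=NH1 P1=NH0
Op 3: best P0=NH1 P1=NH0
Op 4: best P0=NH1 P1=NH0
Op 5: best P0=NH1 P1=NH2
Op 6: best P0=NH1 P1=NH2

Answer: P0:NH1 P1:NH2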